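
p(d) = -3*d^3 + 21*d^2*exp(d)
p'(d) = 21*d^2*exp(d) - 9*d^2 + 42*d*exp(d)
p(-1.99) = 35.01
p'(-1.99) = -35.70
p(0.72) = 21.25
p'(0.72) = 79.83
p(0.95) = 46.43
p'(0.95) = 144.05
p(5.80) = 232751.49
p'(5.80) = 313495.03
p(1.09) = 70.32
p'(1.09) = 199.68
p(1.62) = 265.73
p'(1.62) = 598.68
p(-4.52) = 281.71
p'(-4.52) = -181.27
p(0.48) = 7.49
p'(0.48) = 38.33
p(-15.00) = 10125.00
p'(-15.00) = -2025.00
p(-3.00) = 90.41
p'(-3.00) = -77.86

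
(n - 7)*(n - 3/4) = n^2 - 31*n/4 + 21/4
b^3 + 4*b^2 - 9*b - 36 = (b - 3)*(b + 3)*(b + 4)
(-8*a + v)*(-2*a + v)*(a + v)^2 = 16*a^4 + 22*a^3*v - 3*a^2*v^2 - 8*a*v^3 + v^4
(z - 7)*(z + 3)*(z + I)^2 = z^4 - 4*z^3 + 2*I*z^3 - 22*z^2 - 8*I*z^2 + 4*z - 42*I*z + 21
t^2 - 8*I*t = t*(t - 8*I)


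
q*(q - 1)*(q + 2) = q^3 + q^2 - 2*q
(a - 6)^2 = a^2 - 12*a + 36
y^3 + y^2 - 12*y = y*(y - 3)*(y + 4)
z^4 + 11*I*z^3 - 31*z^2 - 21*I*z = z*(z + I)*(z + 3*I)*(z + 7*I)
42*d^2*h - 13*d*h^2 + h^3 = h*(-7*d + h)*(-6*d + h)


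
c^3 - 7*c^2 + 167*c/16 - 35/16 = (c - 5)*(c - 7/4)*(c - 1/4)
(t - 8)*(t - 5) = t^2 - 13*t + 40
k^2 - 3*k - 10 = (k - 5)*(k + 2)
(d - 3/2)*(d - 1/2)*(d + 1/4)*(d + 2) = d^4 + d^3/4 - 13*d^2/4 + 11*d/16 + 3/8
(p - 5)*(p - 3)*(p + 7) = p^3 - p^2 - 41*p + 105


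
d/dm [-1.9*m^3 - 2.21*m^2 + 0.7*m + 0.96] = -5.7*m^2 - 4.42*m + 0.7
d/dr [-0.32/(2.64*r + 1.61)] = 0.8448/(2.64*r + 1.61)^2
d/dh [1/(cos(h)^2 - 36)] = 2*sin(h)*cos(h)/(cos(h)^2 - 36)^2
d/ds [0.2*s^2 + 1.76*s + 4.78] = 0.4*s + 1.76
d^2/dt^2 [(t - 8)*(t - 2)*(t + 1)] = 6*t - 18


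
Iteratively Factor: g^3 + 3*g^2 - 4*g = (g + 4)*(g^2 - g) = (g - 1)*(g + 4)*(g)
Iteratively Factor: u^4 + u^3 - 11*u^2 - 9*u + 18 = (u + 2)*(u^3 - u^2 - 9*u + 9) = (u + 2)*(u + 3)*(u^2 - 4*u + 3) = (u - 1)*(u + 2)*(u + 3)*(u - 3)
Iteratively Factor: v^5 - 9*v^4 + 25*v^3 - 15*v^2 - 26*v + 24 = (v - 1)*(v^4 - 8*v^3 + 17*v^2 + 2*v - 24) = (v - 4)*(v - 1)*(v^3 - 4*v^2 + v + 6) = (v - 4)*(v - 3)*(v - 1)*(v^2 - v - 2) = (v - 4)*(v - 3)*(v - 2)*(v - 1)*(v + 1)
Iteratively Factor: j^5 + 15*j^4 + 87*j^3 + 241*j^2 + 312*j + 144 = (j + 3)*(j^4 + 12*j^3 + 51*j^2 + 88*j + 48) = (j + 3)*(j + 4)*(j^3 + 8*j^2 + 19*j + 12) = (j + 3)^2*(j + 4)*(j^2 + 5*j + 4) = (j + 1)*(j + 3)^2*(j + 4)*(j + 4)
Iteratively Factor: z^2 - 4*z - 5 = (z + 1)*(z - 5)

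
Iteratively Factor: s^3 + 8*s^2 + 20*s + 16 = (s + 4)*(s^2 + 4*s + 4) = (s + 2)*(s + 4)*(s + 2)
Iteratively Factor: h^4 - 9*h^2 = (h - 3)*(h^3 + 3*h^2) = h*(h - 3)*(h^2 + 3*h) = h^2*(h - 3)*(h + 3)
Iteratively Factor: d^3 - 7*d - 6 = (d - 3)*(d^2 + 3*d + 2) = (d - 3)*(d + 1)*(d + 2)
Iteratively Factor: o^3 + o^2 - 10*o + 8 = (o + 4)*(o^2 - 3*o + 2) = (o - 1)*(o + 4)*(o - 2)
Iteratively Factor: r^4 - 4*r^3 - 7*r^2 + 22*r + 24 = (r - 4)*(r^3 - 7*r - 6) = (r - 4)*(r + 2)*(r^2 - 2*r - 3) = (r - 4)*(r - 3)*(r + 2)*(r + 1)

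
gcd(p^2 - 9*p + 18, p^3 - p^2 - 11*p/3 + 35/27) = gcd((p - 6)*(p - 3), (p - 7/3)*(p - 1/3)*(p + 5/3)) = 1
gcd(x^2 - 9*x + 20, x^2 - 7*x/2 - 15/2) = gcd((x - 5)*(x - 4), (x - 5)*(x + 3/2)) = x - 5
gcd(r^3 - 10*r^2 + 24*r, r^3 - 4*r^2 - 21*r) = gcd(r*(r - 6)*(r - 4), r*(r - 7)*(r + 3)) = r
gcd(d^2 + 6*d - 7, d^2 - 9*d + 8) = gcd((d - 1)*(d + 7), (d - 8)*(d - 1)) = d - 1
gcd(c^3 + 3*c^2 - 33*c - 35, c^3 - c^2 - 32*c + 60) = c - 5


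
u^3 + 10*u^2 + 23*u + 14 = (u + 1)*(u + 2)*(u + 7)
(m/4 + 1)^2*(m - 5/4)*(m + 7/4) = m^4/16 + 17*m^3/32 + 285*m^2/256 - 19*m/32 - 35/16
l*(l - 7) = l^2 - 7*l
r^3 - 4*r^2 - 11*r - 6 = (r - 6)*(r + 1)^2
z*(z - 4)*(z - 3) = z^3 - 7*z^2 + 12*z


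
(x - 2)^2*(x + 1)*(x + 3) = x^4 - 9*x^2 + 4*x + 12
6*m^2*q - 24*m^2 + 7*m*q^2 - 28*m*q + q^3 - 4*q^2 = (m + q)*(6*m + q)*(q - 4)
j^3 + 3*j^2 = j^2*(j + 3)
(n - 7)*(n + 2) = n^2 - 5*n - 14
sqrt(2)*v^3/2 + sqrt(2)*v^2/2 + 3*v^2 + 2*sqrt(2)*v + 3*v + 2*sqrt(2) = (v + 1)*(v + 2*sqrt(2))*(sqrt(2)*v/2 + 1)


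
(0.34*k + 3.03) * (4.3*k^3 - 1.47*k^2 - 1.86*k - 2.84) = 1.462*k^4 + 12.5292*k^3 - 5.0865*k^2 - 6.6014*k - 8.6052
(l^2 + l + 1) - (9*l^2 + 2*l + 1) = -8*l^2 - l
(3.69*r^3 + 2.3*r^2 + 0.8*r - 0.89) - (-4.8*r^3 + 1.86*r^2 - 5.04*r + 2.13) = 8.49*r^3 + 0.44*r^2 + 5.84*r - 3.02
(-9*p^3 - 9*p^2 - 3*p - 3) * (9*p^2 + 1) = -81*p^5 - 81*p^4 - 36*p^3 - 36*p^2 - 3*p - 3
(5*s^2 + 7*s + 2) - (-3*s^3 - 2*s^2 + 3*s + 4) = 3*s^3 + 7*s^2 + 4*s - 2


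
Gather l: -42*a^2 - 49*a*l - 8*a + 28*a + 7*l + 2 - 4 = -42*a^2 + 20*a + l*(7 - 49*a) - 2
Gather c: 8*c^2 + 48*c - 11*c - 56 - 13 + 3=8*c^2 + 37*c - 66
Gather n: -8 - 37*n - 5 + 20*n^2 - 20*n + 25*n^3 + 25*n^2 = 25*n^3 + 45*n^2 - 57*n - 13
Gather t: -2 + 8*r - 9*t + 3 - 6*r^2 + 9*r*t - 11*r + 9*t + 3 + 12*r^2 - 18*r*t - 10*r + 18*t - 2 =6*r^2 - 13*r + t*(18 - 9*r) + 2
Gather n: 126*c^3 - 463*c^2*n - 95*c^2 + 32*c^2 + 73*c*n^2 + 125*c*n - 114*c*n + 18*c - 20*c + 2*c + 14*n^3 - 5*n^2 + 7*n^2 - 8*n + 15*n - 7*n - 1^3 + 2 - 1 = 126*c^3 - 63*c^2 + 14*n^3 + n^2*(73*c + 2) + n*(-463*c^2 + 11*c)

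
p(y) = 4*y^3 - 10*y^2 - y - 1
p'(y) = 12*y^2 - 20*y - 1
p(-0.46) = -3.05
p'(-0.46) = 10.74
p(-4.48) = -556.89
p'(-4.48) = 329.44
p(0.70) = -5.23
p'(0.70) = -9.12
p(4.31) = 129.18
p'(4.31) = 135.71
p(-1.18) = -20.32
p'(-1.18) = 39.31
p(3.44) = 40.05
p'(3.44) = 72.20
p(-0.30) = -1.71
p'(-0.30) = 6.08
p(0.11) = -1.23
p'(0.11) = -3.05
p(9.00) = 2096.00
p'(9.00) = 791.00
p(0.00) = -1.00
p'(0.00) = -1.00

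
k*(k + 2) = k^2 + 2*k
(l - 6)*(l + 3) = l^2 - 3*l - 18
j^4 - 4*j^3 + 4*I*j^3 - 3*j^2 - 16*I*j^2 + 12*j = j*(j - 4)*(j + I)*(j + 3*I)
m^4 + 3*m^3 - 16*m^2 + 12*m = m*(m - 2)*(m - 1)*(m + 6)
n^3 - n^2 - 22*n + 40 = (n - 4)*(n - 2)*(n + 5)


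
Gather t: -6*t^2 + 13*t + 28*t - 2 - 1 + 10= -6*t^2 + 41*t + 7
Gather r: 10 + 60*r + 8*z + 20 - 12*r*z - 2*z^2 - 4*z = r*(60 - 12*z) - 2*z^2 + 4*z + 30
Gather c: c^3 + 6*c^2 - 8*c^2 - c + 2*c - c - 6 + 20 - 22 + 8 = c^3 - 2*c^2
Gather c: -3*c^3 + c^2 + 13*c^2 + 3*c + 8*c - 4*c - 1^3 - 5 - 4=-3*c^3 + 14*c^2 + 7*c - 10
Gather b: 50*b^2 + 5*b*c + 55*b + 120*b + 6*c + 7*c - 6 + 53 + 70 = 50*b^2 + b*(5*c + 175) + 13*c + 117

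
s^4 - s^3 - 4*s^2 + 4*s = s*(s - 2)*(s - 1)*(s + 2)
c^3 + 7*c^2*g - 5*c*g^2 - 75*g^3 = (c - 3*g)*(c + 5*g)^2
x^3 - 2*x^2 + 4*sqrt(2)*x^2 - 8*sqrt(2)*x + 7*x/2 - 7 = (x - 2)*(x + sqrt(2)/2)*(x + 7*sqrt(2)/2)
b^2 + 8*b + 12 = (b + 2)*(b + 6)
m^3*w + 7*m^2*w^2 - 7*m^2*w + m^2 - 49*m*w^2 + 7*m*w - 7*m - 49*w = (m - 7)*(m + 7*w)*(m*w + 1)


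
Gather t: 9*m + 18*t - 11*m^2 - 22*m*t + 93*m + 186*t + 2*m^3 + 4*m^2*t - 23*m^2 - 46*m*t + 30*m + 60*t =2*m^3 - 34*m^2 + 132*m + t*(4*m^2 - 68*m + 264)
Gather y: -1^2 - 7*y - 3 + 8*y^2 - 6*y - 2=8*y^2 - 13*y - 6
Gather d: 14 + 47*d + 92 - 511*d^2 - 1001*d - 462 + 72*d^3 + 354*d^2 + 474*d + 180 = 72*d^3 - 157*d^2 - 480*d - 176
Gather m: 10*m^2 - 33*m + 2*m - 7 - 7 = 10*m^2 - 31*m - 14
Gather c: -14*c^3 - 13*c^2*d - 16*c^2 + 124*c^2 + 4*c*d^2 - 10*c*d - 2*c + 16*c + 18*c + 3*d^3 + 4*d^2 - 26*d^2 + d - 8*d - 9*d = -14*c^3 + c^2*(108 - 13*d) + c*(4*d^2 - 10*d + 32) + 3*d^3 - 22*d^2 - 16*d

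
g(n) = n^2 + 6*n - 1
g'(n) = 2*n + 6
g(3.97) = 38.58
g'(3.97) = 13.94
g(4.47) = 45.80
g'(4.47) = 14.94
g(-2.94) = -10.00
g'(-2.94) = 0.12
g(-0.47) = -3.60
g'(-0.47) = 5.06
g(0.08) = -0.51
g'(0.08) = 6.16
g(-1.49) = -7.72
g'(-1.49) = 3.02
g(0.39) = 1.49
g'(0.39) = 6.78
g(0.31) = 0.96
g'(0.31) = 6.62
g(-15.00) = 134.00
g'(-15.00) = -24.00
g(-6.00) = -1.00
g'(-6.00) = -6.00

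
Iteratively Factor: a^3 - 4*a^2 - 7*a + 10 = (a - 1)*(a^2 - 3*a - 10) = (a - 1)*(a + 2)*(a - 5)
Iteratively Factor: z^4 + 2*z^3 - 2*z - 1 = (z - 1)*(z^3 + 3*z^2 + 3*z + 1) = (z - 1)*(z + 1)*(z^2 + 2*z + 1) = (z - 1)*(z + 1)^2*(z + 1)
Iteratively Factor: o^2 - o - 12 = (o + 3)*(o - 4)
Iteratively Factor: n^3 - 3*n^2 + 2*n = (n)*(n^2 - 3*n + 2) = n*(n - 2)*(n - 1)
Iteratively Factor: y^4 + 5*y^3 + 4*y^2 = (y)*(y^3 + 5*y^2 + 4*y) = y^2*(y^2 + 5*y + 4) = y^2*(y + 1)*(y + 4)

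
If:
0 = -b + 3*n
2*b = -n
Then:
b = 0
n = 0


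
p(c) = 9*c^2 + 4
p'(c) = 18*c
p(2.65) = 67.20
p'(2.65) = 47.70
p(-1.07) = 14.30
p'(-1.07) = -19.26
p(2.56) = 62.98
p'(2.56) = 46.08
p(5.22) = 249.24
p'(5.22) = 93.96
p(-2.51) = 60.70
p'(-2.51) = -45.18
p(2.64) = 66.73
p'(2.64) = 47.52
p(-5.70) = 296.41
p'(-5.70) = -102.60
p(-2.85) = 77.10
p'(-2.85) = -51.30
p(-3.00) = 85.00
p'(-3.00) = -54.00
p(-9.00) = 733.00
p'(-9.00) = -162.00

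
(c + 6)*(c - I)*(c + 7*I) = c^3 + 6*c^2 + 6*I*c^2 + 7*c + 36*I*c + 42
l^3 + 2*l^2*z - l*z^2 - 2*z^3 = (l - z)*(l + z)*(l + 2*z)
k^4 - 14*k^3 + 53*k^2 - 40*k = k*(k - 8)*(k - 5)*(k - 1)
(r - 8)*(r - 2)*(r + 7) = r^3 - 3*r^2 - 54*r + 112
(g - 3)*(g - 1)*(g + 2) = g^3 - 2*g^2 - 5*g + 6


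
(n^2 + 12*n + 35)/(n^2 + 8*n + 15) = (n + 7)/(n + 3)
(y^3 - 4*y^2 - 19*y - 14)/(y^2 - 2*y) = (y^3 - 4*y^2 - 19*y - 14)/(y*(y - 2))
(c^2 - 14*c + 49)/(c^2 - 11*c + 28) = (c - 7)/(c - 4)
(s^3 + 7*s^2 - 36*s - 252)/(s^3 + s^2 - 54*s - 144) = (s^2 + s - 42)/(s^2 - 5*s - 24)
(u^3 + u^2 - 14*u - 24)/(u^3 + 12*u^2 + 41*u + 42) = (u - 4)/(u + 7)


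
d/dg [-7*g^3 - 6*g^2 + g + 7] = -21*g^2 - 12*g + 1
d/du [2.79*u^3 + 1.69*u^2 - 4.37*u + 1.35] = 8.37*u^2 + 3.38*u - 4.37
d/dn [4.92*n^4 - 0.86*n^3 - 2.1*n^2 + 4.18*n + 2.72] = 19.68*n^3 - 2.58*n^2 - 4.2*n + 4.18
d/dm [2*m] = 2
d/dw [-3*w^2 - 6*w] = -6*w - 6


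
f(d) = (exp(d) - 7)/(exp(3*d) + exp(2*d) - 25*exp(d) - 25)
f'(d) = (exp(d) - 7)*(-3*exp(3*d) - 2*exp(2*d) + 25*exp(d))/(exp(3*d) + exp(2*d) - 25*exp(d) - 25)^2 + exp(d)/(exp(3*d) + exp(2*d) - 25*exp(d) - 25) = (-(exp(d) - 7)*(3*exp(2*d) + 2*exp(d) - 25) + exp(3*d) + exp(2*d) - 25*exp(d) - 25)*exp(d)/(exp(3*d) + exp(2*d) - 25*exp(d) - 25)^2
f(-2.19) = 0.25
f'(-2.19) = -0.03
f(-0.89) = 0.19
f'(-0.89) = -0.06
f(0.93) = 0.07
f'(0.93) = -0.04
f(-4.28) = 0.28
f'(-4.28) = -0.00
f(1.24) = 0.06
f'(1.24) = 0.00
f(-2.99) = 0.26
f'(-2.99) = -0.01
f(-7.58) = 0.28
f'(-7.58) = -0.00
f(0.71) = 0.08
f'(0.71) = -0.05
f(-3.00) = 0.26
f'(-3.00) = -0.01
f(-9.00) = 0.28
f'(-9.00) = 0.00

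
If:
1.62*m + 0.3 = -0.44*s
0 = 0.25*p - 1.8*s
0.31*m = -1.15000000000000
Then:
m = -3.71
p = 93.43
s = 12.98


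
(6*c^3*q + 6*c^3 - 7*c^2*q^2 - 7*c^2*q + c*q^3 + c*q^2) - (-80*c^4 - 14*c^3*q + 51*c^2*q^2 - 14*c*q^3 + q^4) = 80*c^4 + 20*c^3*q + 6*c^3 - 58*c^2*q^2 - 7*c^2*q + 15*c*q^3 + c*q^2 - q^4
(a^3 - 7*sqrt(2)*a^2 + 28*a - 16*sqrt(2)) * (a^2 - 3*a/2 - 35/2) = a^5 - 7*sqrt(2)*a^4 - 3*a^4/2 + 21*a^3/2 + 21*sqrt(2)*a^3/2 - 42*a^2 + 213*sqrt(2)*a^2/2 - 490*a + 24*sqrt(2)*a + 280*sqrt(2)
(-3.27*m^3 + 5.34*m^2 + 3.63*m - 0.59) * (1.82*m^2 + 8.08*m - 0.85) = -5.9514*m^5 - 16.7028*m^4 + 52.5333*m^3 + 23.7176*m^2 - 7.8527*m + 0.5015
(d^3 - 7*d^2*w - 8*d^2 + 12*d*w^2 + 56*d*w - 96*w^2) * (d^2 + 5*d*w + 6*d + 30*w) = d^5 - 2*d^4*w - 2*d^4 - 23*d^3*w^2 + 4*d^3*w - 48*d^3 + 60*d^2*w^3 + 46*d^2*w^2 + 96*d^2*w - 120*d*w^3 + 1104*d*w^2 - 2880*w^3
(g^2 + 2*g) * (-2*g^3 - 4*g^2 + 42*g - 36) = -2*g^5 - 8*g^4 + 34*g^3 + 48*g^2 - 72*g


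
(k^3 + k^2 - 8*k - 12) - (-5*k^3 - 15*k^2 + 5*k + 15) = 6*k^3 + 16*k^2 - 13*k - 27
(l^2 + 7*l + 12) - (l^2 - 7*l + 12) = 14*l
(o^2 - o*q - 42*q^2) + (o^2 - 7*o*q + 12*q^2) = 2*o^2 - 8*o*q - 30*q^2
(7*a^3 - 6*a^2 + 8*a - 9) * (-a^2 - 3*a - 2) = -7*a^5 - 15*a^4 - 4*a^3 - 3*a^2 + 11*a + 18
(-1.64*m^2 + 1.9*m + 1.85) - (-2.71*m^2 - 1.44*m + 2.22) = 1.07*m^2 + 3.34*m - 0.37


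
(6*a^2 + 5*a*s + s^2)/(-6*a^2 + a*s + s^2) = (2*a + s)/(-2*a + s)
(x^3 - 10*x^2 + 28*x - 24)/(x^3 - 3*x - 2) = (x^2 - 8*x + 12)/(x^2 + 2*x + 1)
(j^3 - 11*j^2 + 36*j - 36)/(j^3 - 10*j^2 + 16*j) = (j^2 - 9*j + 18)/(j*(j - 8))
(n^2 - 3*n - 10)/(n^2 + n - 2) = (n - 5)/(n - 1)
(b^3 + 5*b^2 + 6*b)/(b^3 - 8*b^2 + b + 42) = b*(b + 3)/(b^2 - 10*b + 21)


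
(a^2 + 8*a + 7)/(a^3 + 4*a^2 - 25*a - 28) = 1/(a - 4)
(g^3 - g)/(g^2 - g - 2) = g*(g - 1)/(g - 2)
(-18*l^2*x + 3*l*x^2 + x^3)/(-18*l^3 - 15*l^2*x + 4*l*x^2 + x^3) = x/(l + x)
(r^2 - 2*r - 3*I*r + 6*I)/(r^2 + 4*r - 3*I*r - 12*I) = (r - 2)/(r + 4)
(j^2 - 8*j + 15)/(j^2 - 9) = (j - 5)/(j + 3)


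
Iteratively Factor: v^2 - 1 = (v - 1)*(v + 1)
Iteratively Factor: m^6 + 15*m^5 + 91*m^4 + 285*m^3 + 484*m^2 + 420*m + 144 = (m + 1)*(m^5 + 14*m^4 + 77*m^3 + 208*m^2 + 276*m + 144) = (m + 1)*(m + 2)*(m^4 + 12*m^3 + 53*m^2 + 102*m + 72) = (m + 1)*(m + 2)*(m + 3)*(m^3 + 9*m^2 + 26*m + 24) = (m + 1)*(m + 2)*(m + 3)*(m + 4)*(m^2 + 5*m + 6) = (m + 1)*(m + 2)*(m + 3)^2*(m + 4)*(m + 2)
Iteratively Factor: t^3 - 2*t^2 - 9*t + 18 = (t + 3)*(t^2 - 5*t + 6) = (t - 3)*(t + 3)*(t - 2)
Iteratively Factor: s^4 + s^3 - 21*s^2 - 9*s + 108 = (s + 4)*(s^3 - 3*s^2 - 9*s + 27) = (s - 3)*(s + 4)*(s^2 - 9) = (s - 3)^2*(s + 4)*(s + 3)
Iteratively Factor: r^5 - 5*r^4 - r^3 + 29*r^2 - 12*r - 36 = (r - 2)*(r^4 - 3*r^3 - 7*r^2 + 15*r + 18) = (r - 3)*(r - 2)*(r^3 - 7*r - 6) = (r - 3)*(r - 2)*(r + 2)*(r^2 - 2*r - 3) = (r - 3)^2*(r - 2)*(r + 2)*(r + 1)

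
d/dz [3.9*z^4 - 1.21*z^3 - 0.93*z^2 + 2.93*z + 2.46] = 15.6*z^3 - 3.63*z^2 - 1.86*z + 2.93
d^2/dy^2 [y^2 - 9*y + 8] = 2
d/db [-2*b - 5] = -2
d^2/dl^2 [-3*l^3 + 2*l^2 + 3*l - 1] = 4 - 18*l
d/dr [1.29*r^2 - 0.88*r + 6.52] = 2.58*r - 0.88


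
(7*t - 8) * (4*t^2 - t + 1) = 28*t^3 - 39*t^2 + 15*t - 8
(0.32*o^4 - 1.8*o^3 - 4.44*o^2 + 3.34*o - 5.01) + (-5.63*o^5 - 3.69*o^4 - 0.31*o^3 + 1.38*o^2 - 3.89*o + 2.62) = -5.63*o^5 - 3.37*o^4 - 2.11*o^3 - 3.06*o^2 - 0.55*o - 2.39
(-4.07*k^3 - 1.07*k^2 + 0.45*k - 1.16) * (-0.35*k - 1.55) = 1.4245*k^4 + 6.683*k^3 + 1.501*k^2 - 0.2915*k + 1.798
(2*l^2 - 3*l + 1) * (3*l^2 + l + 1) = 6*l^4 - 7*l^3 + 2*l^2 - 2*l + 1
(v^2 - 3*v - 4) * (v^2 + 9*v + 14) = v^4 + 6*v^3 - 17*v^2 - 78*v - 56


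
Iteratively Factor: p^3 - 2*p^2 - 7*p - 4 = (p - 4)*(p^2 + 2*p + 1) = (p - 4)*(p + 1)*(p + 1)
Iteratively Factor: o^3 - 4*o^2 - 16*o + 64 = (o - 4)*(o^2 - 16) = (o - 4)^2*(o + 4)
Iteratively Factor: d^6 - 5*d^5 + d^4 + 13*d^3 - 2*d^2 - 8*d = (d)*(d^5 - 5*d^4 + d^3 + 13*d^2 - 2*d - 8) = d*(d + 1)*(d^4 - 6*d^3 + 7*d^2 + 6*d - 8) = d*(d - 2)*(d + 1)*(d^3 - 4*d^2 - d + 4) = d*(d - 4)*(d - 2)*(d + 1)*(d^2 - 1) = d*(d - 4)*(d - 2)*(d + 1)^2*(d - 1)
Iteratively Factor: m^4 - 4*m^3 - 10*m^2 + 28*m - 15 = (m - 1)*(m^3 - 3*m^2 - 13*m + 15) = (m - 1)*(m + 3)*(m^2 - 6*m + 5) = (m - 5)*(m - 1)*(m + 3)*(m - 1)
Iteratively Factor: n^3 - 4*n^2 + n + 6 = (n - 2)*(n^2 - 2*n - 3) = (n - 2)*(n + 1)*(n - 3)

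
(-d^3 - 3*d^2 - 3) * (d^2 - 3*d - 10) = -d^5 + 19*d^3 + 27*d^2 + 9*d + 30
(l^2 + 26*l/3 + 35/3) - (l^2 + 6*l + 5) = 8*l/3 + 20/3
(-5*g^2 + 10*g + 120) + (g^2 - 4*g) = -4*g^2 + 6*g + 120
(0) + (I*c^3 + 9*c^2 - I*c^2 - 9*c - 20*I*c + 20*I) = I*c^3 + 9*c^2 - I*c^2 - 9*c - 20*I*c + 20*I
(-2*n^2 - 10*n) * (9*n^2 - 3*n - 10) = -18*n^4 - 84*n^3 + 50*n^2 + 100*n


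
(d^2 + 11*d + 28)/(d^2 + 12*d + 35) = (d + 4)/(d + 5)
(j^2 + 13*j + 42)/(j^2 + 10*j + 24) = (j + 7)/(j + 4)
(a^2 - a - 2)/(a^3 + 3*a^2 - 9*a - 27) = (a^2 - a - 2)/(a^3 + 3*a^2 - 9*a - 27)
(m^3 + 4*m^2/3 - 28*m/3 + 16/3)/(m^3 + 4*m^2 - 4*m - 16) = (m - 2/3)/(m + 2)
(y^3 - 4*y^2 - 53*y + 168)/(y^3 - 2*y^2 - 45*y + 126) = (y - 8)/(y - 6)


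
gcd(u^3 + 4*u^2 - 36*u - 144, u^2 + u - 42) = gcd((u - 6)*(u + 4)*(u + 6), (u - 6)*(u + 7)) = u - 6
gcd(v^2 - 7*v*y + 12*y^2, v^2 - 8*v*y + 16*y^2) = -v + 4*y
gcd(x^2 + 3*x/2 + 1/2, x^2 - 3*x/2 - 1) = x + 1/2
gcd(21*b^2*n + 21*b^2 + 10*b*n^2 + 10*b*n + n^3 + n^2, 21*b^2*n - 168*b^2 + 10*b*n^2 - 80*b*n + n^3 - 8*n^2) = 21*b^2 + 10*b*n + n^2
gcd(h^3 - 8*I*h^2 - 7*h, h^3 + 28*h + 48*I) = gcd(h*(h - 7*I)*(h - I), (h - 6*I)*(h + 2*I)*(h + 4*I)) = 1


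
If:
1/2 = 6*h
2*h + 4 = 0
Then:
No Solution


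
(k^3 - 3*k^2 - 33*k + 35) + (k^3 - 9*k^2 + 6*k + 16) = 2*k^3 - 12*k^2 - 27*k + 51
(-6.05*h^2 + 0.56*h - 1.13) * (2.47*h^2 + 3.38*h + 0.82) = -14.9435*h^4 - 19.0658*h^3 - 5.8593*h^2 - 3.3602*h - 0.9266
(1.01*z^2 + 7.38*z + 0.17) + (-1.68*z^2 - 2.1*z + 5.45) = -0.67*z^2 + 5.28*z + 5.62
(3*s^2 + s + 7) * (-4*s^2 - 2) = -12*s^4 - 4*s^3 - 34*s^2 - 2*s - 14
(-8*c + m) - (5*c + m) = -13*c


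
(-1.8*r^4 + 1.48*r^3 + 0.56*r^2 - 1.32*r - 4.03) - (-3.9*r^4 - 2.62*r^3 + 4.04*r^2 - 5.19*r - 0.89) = 2.1*r^4 + 4.1*r^3 - 3.48*r^2 + 3.87*r - 3.14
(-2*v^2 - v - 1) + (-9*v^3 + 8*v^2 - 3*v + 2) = -9*v^3 + 6*v^2 - 4*v + 1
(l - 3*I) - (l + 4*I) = -7*I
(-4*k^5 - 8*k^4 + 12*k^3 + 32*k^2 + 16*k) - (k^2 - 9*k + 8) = -4*k^5 - 8*k^4 + 12*k^3 + 31*k^2 + 25*k - 8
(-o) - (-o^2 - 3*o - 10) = o^2 + 2*o + 10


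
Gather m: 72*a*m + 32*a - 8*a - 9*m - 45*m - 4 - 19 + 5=24*a + m*(72*a - 54) - 18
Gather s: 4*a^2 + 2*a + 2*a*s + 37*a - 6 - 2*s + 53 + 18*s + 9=4*a^2 + 39*a + s*(2*a + 16) + 56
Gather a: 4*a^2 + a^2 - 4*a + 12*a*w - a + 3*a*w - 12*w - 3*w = 5*a^2 + a*(15*w - 5) - 15*w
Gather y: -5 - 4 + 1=-8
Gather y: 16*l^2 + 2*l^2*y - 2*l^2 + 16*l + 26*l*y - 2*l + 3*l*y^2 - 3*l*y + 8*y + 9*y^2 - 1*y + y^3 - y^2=14*l^2 + 14*l + y^3 + y^2*(3*l + 8) + y*(2*l^2 + 23*l + 7)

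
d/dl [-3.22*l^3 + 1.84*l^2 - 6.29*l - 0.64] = -9.66*l^2 + 3.68*l - 6.29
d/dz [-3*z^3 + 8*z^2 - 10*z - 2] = -9*z^2 + 16*z - 10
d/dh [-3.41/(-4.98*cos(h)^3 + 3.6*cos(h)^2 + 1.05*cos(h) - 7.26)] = (50.9454*cos(h)^2 - 24.552*cos(h) - 3.5805)*sin(h)/(4.98*cos(h)^3 - 3.6*cos(h)^2 - 1.05*cos(h) + 7.26)^2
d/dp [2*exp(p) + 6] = 2*exp(p)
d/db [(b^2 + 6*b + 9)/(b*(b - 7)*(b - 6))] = (-b^4 - 12*b^3 + 93*b^2 + 234*b - 378)/(b^2*(b^4 - 26*b^3 + 253*b^2 - 1092*b + 1764))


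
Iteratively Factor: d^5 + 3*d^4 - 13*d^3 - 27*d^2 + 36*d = (d + 3)*(d^4 - 13*d^2 + 12*d) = (d + 3)*(d + 4)*(d^3 - 4*d^2 + 3*d) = d*(d + 3)*(d + 4)*(d^2 - 4*d + 3) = d*(d - 3)*(d + 3)*(d + 4)*(d - 1)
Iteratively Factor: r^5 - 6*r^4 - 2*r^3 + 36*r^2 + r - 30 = (r + 2)*(r^4 - 8*r^3 + 14*r^2 + 8*r - 15) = (r + 1)*(r + 2)*(r^3 - 9*r^2 + 23*r - 15) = (r - 5)*(r + 1)*(r + 2)*(r^2 - 4*r + 3) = (r - 5)*(r - 1)*(r + 1)*(r + 2)*(r - 3)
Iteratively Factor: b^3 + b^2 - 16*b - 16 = (b + 4)*(b^2 - 3*b - 4) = (b + 1)*(b + 4)*(b - 4)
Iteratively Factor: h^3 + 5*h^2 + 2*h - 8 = (h - 1)*(h^2 + 6*h + 8) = (h - 1)*(h + 4)*(h + 2)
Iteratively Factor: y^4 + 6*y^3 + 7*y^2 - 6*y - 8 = (y - 1)*(y^3 + 7*y^2 + 14*y + 8) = (y - 1)*(y + 1)*(y^2 + 6*y + 8) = (y - 1)*(y + 1)*(y + 4)*(y + 2)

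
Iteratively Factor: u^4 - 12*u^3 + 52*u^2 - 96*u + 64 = (u - 4)*(u^3 - 8*u^2 + 20*u - 16) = (u - 4)^2*(u^2 - 4*u + 4) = (u - 4)^2*(u - 2)*(u - 2)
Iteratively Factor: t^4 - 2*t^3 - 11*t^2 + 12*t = (t)*(t^3 - 2*t^2 - 11*t + 12) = t*(t + 3)*(t^2 - 5*t + 4) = t*(t - 4)*(t + 3)*(t - 1)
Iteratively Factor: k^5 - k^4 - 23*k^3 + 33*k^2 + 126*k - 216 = (k + 4)*(k^4 - 5*k^3 - 3*k^2 + 45*k - 54) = (k + 3)*(k + 4)*(k^3 - 8*k^2 + 21*k - 18) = (k - 3)*(k + 3)*(k + 4)*(k^2 - 5*k + 6) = (k - 3)*(k - 2)*(k + 3)*(k + 4)*(k - 3)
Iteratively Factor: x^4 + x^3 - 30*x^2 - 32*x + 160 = (x + 4)*(x^3 - 3*x^2 - 18*x + 40) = (x - 2)*(x + 4)*(x^2 - x - 20) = (x - 2)*(x + 4)^2*(x - 5)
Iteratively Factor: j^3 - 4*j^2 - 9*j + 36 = (j - 4)*(j^2 - 9) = (j - 4)*(j + 3)*(j - 3)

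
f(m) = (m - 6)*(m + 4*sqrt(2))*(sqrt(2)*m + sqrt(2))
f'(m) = sqrt(2)*(m - 6)*(m + 4*sqrt(2)) + (m - 6)*(sqrt(2)*m + sqrt(2)) + (m + 4*sqrt(2))*(sqrt(2)*m + sqrt(2)) = 3*sqrt(2)*m^2 - 10*sqrt(2)*m + 16*m - 40 - 6*sqrt(2)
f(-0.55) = -21.29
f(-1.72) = 30.95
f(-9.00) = -567.35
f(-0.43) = -27.09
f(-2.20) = 48.11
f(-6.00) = -29.12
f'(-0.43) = -48.50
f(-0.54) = -21.77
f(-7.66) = -257.72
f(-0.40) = -28.55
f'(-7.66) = 186.22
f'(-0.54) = -48.25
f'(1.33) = -38.51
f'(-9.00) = 278.45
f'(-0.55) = -48.22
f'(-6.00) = 93.10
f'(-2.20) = -32.04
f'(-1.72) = -39.13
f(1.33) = -107.52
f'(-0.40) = -48.55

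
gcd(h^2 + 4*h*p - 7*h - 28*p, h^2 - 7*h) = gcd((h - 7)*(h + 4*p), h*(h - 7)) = h - 7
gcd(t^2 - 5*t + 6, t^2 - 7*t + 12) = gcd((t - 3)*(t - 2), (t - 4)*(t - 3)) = t - 3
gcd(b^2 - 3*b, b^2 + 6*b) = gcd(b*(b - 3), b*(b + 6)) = b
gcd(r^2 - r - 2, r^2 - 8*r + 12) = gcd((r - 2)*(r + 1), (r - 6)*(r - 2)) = r - 2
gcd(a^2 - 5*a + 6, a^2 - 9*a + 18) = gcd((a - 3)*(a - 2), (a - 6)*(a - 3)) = a - 3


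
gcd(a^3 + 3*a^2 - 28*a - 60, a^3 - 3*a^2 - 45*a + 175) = a - 5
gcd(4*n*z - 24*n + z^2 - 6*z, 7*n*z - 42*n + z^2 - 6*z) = z - 6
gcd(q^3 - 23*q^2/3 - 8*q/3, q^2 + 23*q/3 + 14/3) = 1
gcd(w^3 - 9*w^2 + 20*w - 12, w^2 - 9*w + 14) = w - 2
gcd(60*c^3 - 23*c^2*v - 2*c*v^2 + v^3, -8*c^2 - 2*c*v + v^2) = -4*c + v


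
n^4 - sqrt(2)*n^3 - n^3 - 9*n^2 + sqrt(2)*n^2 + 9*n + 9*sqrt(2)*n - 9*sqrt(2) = (n - 3)*(n - 1)*(n + 3)*(n - sqrt(2))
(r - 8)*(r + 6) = r^2 - 2*r - 48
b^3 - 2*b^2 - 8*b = b*(b - 4)*(b + 2)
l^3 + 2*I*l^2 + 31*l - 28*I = (l - 4*I)*(l - I)*(l + 7*I)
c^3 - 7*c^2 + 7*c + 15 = (c - 5)*(c - 3)*(c + 1)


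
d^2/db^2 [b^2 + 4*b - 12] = 2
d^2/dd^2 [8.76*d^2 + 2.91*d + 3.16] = 17.5200000000000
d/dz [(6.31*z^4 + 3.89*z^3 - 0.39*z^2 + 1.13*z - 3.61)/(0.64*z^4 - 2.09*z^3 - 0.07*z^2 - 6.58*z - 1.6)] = (-15.6775*z^6 - 0.384199999999996*z^5 - 127.8164*z^4 - 77.6114*z^3 - 38.6614*z^2 + 0.7426*z - 25.5618)/(0.4096*z^8 - 2.6752*z^7 + 4.2785*z^6 - 8.1298*z^5 + 25.4613*z^4 + 7.6092*z^3 + 43.5204*z^2 + 21.056*z + 2.56)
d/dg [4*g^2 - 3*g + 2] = 8*g - 3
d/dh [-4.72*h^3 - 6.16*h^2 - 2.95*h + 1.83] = -14.16*h^2 - 12.32*h - 2.95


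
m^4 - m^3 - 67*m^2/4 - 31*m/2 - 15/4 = (m - 5)*(m + 1/2)^2*(m + 3)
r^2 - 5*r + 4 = (r - 4)*(r - 1)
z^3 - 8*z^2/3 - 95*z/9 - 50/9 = (z - 5)*(z + 2/3)*(z + 5/3)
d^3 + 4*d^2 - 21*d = d*(d - 3)*(d + 7)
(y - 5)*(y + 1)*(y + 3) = y^3 - y^2 - 17*y - 15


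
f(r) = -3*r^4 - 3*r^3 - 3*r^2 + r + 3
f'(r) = -12*r^3 - 9*r^2 - 6*r + 1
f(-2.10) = -42.89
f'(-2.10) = 85.04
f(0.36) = 2.78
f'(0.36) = -2.89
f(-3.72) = -462.30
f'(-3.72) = 516.52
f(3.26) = -468.40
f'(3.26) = -529.96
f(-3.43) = -329.90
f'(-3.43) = 399.94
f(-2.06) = -39.59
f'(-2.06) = 80.07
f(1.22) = -12.34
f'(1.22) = -41.51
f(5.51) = -3349.63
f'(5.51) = -2312.71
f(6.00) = -4635.00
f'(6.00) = -2951.00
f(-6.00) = -3351.00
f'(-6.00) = 2305.00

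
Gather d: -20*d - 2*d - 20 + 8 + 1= -22*d - 11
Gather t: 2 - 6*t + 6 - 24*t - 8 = -30*t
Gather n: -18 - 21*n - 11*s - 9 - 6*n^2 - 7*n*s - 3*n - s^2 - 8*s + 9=-6*n^2 + n*(-7*s - 24) - s^2 - 19*s - 18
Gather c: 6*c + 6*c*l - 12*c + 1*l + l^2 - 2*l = c*(6*l - 6) + l^2 - l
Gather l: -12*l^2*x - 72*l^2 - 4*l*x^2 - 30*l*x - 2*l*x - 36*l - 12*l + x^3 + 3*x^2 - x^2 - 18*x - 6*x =l^2*(-12*x - 72) + l*(-4*x^2 - 32*x - 48) + x^3 + 2*x^2 - 24*x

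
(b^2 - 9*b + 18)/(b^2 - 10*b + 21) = (b - 6)/(b - 7)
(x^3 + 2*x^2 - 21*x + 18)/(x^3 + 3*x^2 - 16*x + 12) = (x - 3)/(x - 2)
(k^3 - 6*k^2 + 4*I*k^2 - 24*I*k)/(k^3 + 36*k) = (k^2 + k*(-6 + 4*I) - 24*I)/(k^2 + 36)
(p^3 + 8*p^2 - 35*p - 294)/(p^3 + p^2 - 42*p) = (p + 7)/p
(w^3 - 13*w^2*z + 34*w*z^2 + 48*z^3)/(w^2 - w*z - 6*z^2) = (-w^3 + 13*w^2*z - 34*w*z^2 - 48*z^3)/(-w^2 + w*z + 6*z^2)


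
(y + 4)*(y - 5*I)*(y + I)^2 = y^4 + 4*y^3 - 3*I*y^3 + 9*y^2 - 12*I*y^2 + 36*y + 5*I*y + 20*I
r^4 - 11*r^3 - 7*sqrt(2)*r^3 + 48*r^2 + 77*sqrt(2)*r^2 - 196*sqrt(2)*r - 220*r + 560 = (r - 7)*(r - 4)*(r - 5*sqrt(2))*(r - 2*sqrt(2))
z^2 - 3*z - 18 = (z - 6)*(z + 3)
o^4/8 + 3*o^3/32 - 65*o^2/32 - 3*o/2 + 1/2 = (o/4 + 1)*(o/2 + 1/2)*(o - 4)*(o - 1/4)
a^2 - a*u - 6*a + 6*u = (a - 6)*(a - u)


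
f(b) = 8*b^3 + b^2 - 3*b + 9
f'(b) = 24*b^2 + 2*b - 3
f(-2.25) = -70.31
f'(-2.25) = 114.00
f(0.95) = 13.91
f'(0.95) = 20.56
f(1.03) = 15.71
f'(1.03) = 24.52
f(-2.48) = -99.43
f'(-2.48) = 139.65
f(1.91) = 62.66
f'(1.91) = 88.37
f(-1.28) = -2.30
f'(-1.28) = 33.76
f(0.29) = 8.41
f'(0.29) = -0.40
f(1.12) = 18.13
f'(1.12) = 29.35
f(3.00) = 225.00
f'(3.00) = 219.00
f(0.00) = 9.00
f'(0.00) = -3.00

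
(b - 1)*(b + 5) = b^2 + 4*b - 5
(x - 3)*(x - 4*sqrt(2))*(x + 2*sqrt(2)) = x^3 - 3*x^2 - 2*sqrt(2)*x^2 - 16*x + 6*sqrt(2)*x + 48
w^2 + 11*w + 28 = (w + 4)*(w + 7)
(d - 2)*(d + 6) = d^2 + 4*d - 12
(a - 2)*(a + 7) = a^2 + 5*a - 14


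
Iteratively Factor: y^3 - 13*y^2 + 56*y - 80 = (y - 4)*(y^2 - 9*y + 20) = (y - 5)*(y - 4)*(y - 4)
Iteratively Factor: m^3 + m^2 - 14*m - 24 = (m + 3)*(m^2 - 2*m - 8) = (m + 2)*(m + 3)*(m - 4)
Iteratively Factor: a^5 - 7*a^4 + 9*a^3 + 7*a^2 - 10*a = (a)*(a^4 - 7*a^3 + 9*a^2 + 7*a - 10) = a*(a - 2)*(a^3 - 5*a^2 - a + 5) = a*(a - 2)*(a + 1)*(a^2 - 6*a + 5) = a*(a - 2)*(a - 1)*(a + 1)*(a - 5)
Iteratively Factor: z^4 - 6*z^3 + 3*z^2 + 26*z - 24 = (z - 1)*(z^3 - 5*z^2 - 2*z + 24) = (z - 4)*(z - 1)*(z^2 - z - 6) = (z - 4)*(z - 3)*(z - 1)*(z + 2)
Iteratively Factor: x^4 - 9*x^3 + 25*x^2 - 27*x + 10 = (x - 1)*(x^3 - 8*x^2 + 17*x - 10) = (x - 2)*(x - 1)*(x^2 - 6*x + 5) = (x - 2)*(x - 1)^2*(x - 5)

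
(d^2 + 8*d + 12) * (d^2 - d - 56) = d^4 + 7*d^3 - 52*d^2 - 460*d - 672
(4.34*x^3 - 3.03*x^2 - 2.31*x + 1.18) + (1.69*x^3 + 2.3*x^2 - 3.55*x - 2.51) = 6.03*x^3 - 0.73*x^2 - 5.86*x - 1.33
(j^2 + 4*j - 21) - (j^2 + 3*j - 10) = j - 11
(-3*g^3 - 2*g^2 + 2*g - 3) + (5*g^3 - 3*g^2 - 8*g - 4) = 2*g^3 - 5*g^2 - 6*g - 7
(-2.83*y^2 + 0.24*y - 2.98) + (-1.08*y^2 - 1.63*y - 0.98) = -3.91*y^2 - 1.39*y - 3.96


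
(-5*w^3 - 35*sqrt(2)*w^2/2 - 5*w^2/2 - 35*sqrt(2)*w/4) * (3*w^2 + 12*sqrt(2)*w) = -15*w^5 - 225*sqrt(2)*w^4/2 - 15*w^4/2 - 420*w^3 - 225*sqrt(2)*w^3/4 - 210*w^2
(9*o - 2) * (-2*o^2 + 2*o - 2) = -18*o^3 + 22*o^2 - 22*o + 4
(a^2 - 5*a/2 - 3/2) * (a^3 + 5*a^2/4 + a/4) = a^5 - 5*a^4/4 - 35*a^3/8 - 5*a^2/2 - 3*a/8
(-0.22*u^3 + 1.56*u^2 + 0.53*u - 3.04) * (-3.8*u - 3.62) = 0.836*u^4 - 5.1316*u^3 - 7.6612*u^2 + 9.6334*u + 11.0048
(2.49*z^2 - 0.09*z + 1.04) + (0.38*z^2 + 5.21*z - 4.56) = 2.87*z^2 + 5.12*z - 3.52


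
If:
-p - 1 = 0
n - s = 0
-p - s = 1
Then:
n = 0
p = -1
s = 0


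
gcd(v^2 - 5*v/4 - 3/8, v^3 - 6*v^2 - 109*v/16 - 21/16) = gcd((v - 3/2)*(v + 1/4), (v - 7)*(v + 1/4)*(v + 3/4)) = v + 1/4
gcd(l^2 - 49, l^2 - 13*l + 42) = l - 7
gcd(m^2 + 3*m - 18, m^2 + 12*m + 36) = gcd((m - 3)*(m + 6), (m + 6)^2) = m + 6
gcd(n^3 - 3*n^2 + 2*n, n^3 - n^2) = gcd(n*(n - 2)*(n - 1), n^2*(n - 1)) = n^2 - n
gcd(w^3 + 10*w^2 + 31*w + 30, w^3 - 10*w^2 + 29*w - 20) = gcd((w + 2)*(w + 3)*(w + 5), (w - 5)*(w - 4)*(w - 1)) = 1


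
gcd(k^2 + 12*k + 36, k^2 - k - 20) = 1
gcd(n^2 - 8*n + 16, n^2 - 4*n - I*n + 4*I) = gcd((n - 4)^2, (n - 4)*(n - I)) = n - 4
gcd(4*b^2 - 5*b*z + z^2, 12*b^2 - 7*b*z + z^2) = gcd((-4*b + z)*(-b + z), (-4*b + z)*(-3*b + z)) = -4*b + z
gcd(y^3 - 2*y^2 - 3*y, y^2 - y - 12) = 1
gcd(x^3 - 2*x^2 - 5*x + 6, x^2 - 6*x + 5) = x - 1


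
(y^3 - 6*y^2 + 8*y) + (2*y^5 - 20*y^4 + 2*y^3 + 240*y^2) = 2*y^5 - 20*y^4 + 3*y^3 + 234*y^2 + 8*y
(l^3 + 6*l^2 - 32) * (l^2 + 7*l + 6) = l^5 + 13*l^4 + 48*l^3 + 4*l^2 - 224*l - 192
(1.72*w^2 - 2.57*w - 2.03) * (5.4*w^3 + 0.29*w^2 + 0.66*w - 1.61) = 9.288*w^5 - 13.3792*w^4 - 10.5721*w^3 - 5.0541*w^2 + 2.7979*w + 3.2683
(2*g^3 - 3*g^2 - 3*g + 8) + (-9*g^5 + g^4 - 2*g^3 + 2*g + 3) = -9*g^5 + g^4 - 3*g^2 - g + 11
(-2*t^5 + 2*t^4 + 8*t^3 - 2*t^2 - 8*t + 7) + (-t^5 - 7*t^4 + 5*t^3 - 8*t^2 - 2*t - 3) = -3*t^5 - 5*t^4 + 13*t^3 - 10*t^2 - 10*t + 4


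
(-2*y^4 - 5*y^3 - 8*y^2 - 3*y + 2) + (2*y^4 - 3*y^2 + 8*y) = -5*y^3 - 11*y^2 + 5*y + 2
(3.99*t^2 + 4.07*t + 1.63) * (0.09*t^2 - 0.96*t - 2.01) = 0.3591*t^4 - 3.4641*t^3 - 11.7804*t^2 - 9.7455*t - 3.2763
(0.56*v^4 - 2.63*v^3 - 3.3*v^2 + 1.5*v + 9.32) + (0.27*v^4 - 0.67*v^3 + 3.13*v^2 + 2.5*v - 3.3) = 0.83*v^4 - 3.3*v^3 - 0.17*v^2 + 4.0*v + 6.02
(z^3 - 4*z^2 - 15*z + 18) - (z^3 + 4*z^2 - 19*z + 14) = -8*z^2 + 4*z + 4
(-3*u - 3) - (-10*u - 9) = 7*u + 6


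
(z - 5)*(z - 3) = z^2 - 8*z + 15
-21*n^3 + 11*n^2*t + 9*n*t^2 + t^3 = (-n + t)*(3*n + t)*(7*n + t)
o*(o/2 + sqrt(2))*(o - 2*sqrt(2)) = o^3/2 - 4*o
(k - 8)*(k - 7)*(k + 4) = k^3 - 11*k^2 - 4*k + 224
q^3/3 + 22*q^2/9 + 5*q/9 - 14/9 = (q/3 + 1/3)*(q - 2/3)*(q + 7)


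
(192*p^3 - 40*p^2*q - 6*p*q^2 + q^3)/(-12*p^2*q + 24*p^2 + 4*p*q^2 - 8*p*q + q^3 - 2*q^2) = (-32*p^2 + 12*p*q - q^2)/(2*p*q - 4*p - q^2 + 2*q)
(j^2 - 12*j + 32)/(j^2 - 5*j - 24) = (j - 4)/(j + 3)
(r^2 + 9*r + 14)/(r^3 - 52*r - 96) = (r + 7)/(r^2 - 2*r - 48)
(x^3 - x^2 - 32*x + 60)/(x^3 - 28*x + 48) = (x - 5)/(x - 4)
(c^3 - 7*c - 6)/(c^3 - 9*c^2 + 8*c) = (c^3 - 7*c - 6)/(c*(c^2 - 9*c + 8))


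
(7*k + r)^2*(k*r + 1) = 49*k^3*r + 14*k^2*r^2 + 49*k^2 + k*r^3 + 14*k*r + r^2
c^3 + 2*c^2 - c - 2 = (c - 1)*(c + 1)*(c + 2)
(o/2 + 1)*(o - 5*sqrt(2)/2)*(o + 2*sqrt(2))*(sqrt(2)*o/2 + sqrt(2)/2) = sqrt(2)*o^4/4 - o^3/4 + 3*sqrt(2)*o^3/4 - 2*sqrt(2)*o^2 - 3*o^2/4 - 15*sqrt(2)*o/2 - o/2 - 5*sqrt(2)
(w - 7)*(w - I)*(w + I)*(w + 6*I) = w^4 - 7*w^3 + 6*I*w^3 + w^2 - 42*I*w^2 - 7*w + 6*I*w - 42*I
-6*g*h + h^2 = h*(-6*g + h)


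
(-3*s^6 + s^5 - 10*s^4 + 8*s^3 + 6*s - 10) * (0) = 0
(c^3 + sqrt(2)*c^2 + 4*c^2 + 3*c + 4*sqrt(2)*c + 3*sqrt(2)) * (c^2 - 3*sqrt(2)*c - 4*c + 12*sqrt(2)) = c^5 - 2*sqrt(2)*c^4 - 19*c^3 - 12*c^2 + 26*sqrt(2)*c^2 + 24*sqrt(2)*c + 78*c + 72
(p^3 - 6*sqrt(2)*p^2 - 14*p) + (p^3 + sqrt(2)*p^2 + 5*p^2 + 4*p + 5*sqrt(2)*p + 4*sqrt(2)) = 2*p^3 - 5*sqrt(2)*p^2 + 5*p^2 - 10*p + 5*sqrt(2)*p + 4*sqrt(2)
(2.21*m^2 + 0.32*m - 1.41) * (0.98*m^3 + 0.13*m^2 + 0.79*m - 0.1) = 2.1658*m^5 + 0.6009*m^4 + 0.4057*m^3 - 0.1515*m^2 - 1.1459*m + 0.141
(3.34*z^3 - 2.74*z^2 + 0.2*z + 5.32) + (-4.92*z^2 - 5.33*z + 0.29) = 3.34*z^3 - 7.66*z^2 - 5.13*z + 5.61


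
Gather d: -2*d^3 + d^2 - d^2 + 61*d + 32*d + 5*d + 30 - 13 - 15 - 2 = -2*d^3 + 98*d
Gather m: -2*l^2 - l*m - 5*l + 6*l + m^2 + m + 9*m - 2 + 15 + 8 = -2*l^2 + l + m^2 + m*(10 - l) + 21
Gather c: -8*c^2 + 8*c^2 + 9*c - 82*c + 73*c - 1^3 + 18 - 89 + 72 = 0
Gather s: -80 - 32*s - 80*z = -32*s - 80*z - 80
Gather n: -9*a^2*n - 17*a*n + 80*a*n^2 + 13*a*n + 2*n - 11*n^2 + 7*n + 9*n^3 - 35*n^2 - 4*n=9*n^3 + n^2*(80*a - 46) + n*(-9*a^2 - 4*a + 5)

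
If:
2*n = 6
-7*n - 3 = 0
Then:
No Solution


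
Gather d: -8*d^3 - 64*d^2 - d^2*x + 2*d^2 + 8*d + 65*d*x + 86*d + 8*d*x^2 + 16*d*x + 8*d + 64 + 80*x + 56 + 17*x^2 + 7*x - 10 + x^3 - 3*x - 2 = -8*d^3 + d^2*(-x - 62) + d*(8*x^2 + 81*x + 102) + x^3 + 17*x^2 + 84*x + 108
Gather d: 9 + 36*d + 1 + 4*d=40*d + 10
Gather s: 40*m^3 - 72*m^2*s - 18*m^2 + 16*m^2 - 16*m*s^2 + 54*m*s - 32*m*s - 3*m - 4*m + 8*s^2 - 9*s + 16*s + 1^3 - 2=40*m^3 - 2*m^2 - 7*m + s^2*(8 - 16*m) + s*(-72*m^2 + 22*m + 7) - 1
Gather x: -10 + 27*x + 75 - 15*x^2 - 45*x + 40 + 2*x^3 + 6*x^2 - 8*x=2*x^3 - 9*x^2 - 26*x + 105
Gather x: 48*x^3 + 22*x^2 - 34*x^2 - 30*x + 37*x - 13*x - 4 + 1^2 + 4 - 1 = 48*x^3 - 12*x^2 - 6*x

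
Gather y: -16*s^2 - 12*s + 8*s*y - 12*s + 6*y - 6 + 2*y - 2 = -16*s^2 - 24*s + y*(8*s + 8) - 8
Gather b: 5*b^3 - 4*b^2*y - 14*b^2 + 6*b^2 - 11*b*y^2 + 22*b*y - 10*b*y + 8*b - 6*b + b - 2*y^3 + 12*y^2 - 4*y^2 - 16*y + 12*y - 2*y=5*b^3 + b^2*(-4*y - 8) + b*(-11*y^2 + 12*y + 3) - 2*y^3 + 8*y^2 - 6*y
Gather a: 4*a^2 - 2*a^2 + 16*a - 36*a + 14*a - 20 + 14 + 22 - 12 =2*a^2 - 6*a + 4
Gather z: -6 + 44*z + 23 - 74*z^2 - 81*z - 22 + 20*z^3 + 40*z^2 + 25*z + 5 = 20*z^3 - 34*z^2 - 12*z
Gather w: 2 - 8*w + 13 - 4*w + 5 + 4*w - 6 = 14 - 8*w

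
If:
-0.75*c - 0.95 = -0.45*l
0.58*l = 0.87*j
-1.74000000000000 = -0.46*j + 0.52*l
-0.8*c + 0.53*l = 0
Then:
No Solution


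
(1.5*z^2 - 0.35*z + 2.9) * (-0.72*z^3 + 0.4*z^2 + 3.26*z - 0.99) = -1.08*z^5 + 0.852*z^4 + 2.662*z^3 - 1.466*z^2 + 9.8005*z - 2.871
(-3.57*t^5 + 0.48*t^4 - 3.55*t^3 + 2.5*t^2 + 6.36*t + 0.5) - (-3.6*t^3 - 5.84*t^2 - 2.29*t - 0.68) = -3.57*t^5 + 0.48*t^4 + 0.0500000000000003*t^3 + 8.34*t^2 + 8.65*t + 1.18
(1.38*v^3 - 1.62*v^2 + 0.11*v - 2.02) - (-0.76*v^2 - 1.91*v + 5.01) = 1.38*v^3 - 0.86*v^2 + 2.02*v - 7.03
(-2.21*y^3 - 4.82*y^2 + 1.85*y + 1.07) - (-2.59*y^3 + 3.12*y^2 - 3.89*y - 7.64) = 0.38*y^3 - 7.94*y^2 + 5.74*y + 8.71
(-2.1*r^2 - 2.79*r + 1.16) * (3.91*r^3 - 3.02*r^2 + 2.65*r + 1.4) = -8.211*r^5 - 4.5669*r^4 + 7.3964*r^3 - 13.8367*r^2 - 0.832*r + 1.624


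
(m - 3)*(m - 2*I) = m^2 - 3*m - 2*I*m + 6*I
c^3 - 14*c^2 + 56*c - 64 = (c - 8)*(c - 4)*(c - 2)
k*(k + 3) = k^2 + 3*k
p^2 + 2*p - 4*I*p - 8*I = (p + 2)*(p - 4*I)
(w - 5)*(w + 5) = w^2 - 25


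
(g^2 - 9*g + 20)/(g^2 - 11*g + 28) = (g - 5)/(g - 7)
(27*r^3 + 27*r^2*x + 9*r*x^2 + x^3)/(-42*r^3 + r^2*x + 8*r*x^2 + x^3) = (9*r^2 + 6*r*x + x^2)/(-14*r^2 + 5*r*x + x^2)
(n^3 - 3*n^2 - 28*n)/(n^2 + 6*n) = (n^2 - 3*n - 28)/(n + 6)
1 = 1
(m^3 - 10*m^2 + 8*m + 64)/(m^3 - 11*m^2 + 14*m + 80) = (m - 4)/(m - 5)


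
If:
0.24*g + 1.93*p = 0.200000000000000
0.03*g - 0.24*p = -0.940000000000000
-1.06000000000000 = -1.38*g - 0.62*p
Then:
No Solution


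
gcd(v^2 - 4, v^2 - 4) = v^2 - 4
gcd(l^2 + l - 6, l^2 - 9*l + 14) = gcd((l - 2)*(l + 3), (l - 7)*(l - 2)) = l - 2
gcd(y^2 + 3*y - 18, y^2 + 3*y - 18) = y^2 + 3*y - 18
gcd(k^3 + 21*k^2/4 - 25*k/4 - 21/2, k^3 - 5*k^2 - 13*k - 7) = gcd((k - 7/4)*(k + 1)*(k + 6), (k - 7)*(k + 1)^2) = k + 1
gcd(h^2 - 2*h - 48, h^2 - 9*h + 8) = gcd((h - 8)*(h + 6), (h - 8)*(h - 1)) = h - 8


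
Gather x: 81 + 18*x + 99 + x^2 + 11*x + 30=x^2 + 29*x + 210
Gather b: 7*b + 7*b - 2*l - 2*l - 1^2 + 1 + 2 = 14*b - 4*l + 2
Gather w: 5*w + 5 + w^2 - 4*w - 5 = w^2 + w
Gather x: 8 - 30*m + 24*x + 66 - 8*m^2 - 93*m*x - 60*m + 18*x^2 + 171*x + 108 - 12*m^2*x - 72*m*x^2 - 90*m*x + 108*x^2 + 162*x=-8*m^2 - 90*m + x^2*(126 - 72*m) + x*(-12*m^2 - 183*m + 357) + 182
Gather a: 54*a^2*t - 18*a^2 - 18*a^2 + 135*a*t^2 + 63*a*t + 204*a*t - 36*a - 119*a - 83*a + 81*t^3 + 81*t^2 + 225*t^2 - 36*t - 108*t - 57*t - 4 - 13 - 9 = a^2*(54*t - 36) + a*(135*t^2 + 267*t - 238) + 81*t^3 + 306*t^2 - 201*t - 26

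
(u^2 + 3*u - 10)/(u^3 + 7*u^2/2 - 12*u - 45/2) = 2*(u - 2)/(2*u^2 - 3*u - 9)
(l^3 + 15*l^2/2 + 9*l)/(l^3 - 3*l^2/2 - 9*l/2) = (l + 6)/(l - 3)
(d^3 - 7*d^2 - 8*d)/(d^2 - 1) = d*(d - 8)/(d - 1)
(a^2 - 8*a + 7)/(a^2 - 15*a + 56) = (a - 1)/(a - 8)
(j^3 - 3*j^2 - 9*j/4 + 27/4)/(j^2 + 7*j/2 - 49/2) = (4*j^3 - 12*j^2 - 9*j + 27)/(2*(2*j^2 + 7*j - 49))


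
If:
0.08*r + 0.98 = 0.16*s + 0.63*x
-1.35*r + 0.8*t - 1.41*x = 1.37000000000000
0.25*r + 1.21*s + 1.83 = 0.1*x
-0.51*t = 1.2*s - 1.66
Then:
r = 0.90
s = -1.53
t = 6.85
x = 2.06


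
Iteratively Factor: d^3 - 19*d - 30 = (d + 2)*(d^2 - 2*d - 15) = (d + 2)*(d + 3)*(d - 5)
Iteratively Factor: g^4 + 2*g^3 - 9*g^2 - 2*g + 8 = (g + 4)*(g^3 - 2*g^2 - g + 2) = (g - 1)*(g + 4)*(g^2 - g - 2) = (g - 1)*(g + 1)*(g + 4)*(g - 2)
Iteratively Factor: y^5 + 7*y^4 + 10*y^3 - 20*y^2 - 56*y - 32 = (y + 4)*(y^4 + 3*y^3 - 2*y^2 - 12*y - 8) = (y + 1)*(y + 4)*(y^3 + 2*y^2 - 4*y - 8) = (y + 1)*(y + 2)*(y + 4)*(y^2 - 4) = (y + 1)*(y + 2)^2*(y + 4)*(y - 2)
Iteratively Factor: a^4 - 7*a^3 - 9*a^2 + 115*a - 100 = (a - 5)*(a^3 - 2*a^2 - 19*a + 20) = (a - 5)*(a + 4)*(a^2 - 6*a + 5) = (a - 5)^2*(a + 4)*(a - 1)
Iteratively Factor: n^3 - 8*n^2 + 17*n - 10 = (n - 5)*(n^2 - 3*n + 2) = (n - 5)*(n - 2)*(n - 1)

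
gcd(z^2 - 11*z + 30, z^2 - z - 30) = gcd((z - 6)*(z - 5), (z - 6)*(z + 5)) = z - 6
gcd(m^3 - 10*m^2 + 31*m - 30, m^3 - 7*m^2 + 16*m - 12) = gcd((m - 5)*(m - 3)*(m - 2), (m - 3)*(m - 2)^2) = m^2 - 5*m + 6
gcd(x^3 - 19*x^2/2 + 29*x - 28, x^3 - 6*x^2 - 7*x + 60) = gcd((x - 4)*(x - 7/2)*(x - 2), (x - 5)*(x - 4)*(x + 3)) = x - 4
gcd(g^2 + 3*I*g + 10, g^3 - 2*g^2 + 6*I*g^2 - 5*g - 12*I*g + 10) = g + 5*I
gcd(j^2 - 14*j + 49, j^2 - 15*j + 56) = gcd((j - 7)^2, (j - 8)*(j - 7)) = j - 7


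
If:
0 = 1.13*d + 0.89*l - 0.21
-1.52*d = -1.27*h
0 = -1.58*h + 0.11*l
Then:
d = 0.01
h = 0.02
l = 0.22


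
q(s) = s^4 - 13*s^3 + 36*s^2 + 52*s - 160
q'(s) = 4*s^3 - 39*s^2 + 72*s + 52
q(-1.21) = -145.04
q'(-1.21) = -99.31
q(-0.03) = -161.53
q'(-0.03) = 49.80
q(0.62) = -116.87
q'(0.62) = 82.60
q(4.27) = 38.75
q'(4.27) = -40.23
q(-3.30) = 646.21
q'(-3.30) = -754.06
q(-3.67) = 958.05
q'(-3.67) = -935.25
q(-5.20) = 3102.11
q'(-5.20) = -1939.39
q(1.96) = -2.91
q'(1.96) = 73.42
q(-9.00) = 18326.00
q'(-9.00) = -6671.00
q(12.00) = 3920.00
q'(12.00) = 2212.00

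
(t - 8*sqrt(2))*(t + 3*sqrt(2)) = t^2 - 5*sqrt(2)*t - 48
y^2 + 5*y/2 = y*(y + 5/2)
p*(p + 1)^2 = p^3 + 2*p^2 + p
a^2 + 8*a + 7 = (a + 1)*(a + 7)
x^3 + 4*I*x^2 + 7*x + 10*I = (x - 2*I)*(x + I)*(x + 5*I)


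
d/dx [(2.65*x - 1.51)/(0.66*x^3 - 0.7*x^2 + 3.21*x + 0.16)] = (-3.498*x^3 + 4.8448*x^2 - 2.114*x + 5.2711)/(0.4356*x^6 - 0.924*x^5 + 4.7272*x^4 - 4.2828*x^3 + 10.0801*x^2 + 1.0272*x + 0.0256)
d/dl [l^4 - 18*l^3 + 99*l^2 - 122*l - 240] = 4*l^3 - 54*l^2 + 198*l - 122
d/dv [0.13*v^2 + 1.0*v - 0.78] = 0.26*v + 1.0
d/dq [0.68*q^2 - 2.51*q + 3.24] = 1.36*q - 2.51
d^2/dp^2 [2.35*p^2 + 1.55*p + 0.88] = 4.70000000000000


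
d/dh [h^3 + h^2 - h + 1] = 3*h^2 + 2*h - 1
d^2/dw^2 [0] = 0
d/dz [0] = 0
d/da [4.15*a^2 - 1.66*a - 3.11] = 8.3*a - 1.66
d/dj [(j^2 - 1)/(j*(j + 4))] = 2*(2*j^2 + j + 2)/(j^2*(j^2 + 8*j + 16))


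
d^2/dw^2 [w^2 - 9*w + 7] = 2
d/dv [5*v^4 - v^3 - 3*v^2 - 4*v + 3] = 20*v^3 - 3*v^2 - 6*v - 4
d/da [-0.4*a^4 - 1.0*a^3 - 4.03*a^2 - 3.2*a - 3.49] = -1.6*a^3 - 3.0*a^2 - 8.06*a - 3.2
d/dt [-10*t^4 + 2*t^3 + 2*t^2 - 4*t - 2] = -40*t^3 + 6*t^2 + 4*t - 4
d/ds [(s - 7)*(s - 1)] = 2*s - 8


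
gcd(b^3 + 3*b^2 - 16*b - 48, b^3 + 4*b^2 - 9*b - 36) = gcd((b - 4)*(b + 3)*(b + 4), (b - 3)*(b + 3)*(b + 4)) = b^2 + 7*b + 12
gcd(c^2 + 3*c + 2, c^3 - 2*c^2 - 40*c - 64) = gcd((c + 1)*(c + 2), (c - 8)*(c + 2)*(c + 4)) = c + 2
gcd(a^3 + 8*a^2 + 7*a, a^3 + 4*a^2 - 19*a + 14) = a + 7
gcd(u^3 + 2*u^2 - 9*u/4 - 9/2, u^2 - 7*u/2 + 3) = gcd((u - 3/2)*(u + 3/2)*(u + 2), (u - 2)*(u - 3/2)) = u - 3/2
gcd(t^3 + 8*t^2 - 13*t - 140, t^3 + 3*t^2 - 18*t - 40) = t^2 + t - 20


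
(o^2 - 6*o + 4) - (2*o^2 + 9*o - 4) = -o^2 - 15*o + 8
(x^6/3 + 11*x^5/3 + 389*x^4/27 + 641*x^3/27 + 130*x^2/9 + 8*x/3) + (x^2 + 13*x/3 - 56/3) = x^6/3 + 11*x^5/3 + 389*x^4/27 + 641*x^3/27 + 139*x^2/9 + 7*x - 56/3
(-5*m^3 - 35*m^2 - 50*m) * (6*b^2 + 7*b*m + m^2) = -30*b^2*m^3 - 210*b^2*m^2 - 300*b^2*m - 35*b*m^4 - 245*b*m^3 - 350*b*m^2 - 5*m^5 - 35*m^4 - 50*m^3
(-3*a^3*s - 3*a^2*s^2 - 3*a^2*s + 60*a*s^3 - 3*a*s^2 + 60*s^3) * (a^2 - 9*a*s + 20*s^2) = -3*a^5*s + 24*a^4*s^2 - 3*a^4*s + 27*a^3*s^3 + 24*a^3*s^2 - 600*a^2*s^4 + 27*a^2*s^3 + 1200*a*s^5 - 600*a*s^4 + 1200*s^5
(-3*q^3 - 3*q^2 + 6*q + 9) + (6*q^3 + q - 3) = 3*q^3 - 3*q^2 + 7*q + 6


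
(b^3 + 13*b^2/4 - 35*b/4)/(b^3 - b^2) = (4*b^2 + 13*b - 35)/(4*b*(b - 1))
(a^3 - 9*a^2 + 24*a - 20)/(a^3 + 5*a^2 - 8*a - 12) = (a^2 - 7*a + 10)/(a^2 + 7*a + 6)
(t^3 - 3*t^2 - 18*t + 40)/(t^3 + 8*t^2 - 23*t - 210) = (t^2 + 2*t - 8)/(t^2 + 13*t + 42)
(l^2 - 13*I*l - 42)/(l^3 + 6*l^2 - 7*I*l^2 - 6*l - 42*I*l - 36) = (l - 7*I)/(l^2 + l*(6 - I) - 6*I)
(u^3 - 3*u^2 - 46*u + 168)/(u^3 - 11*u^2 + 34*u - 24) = (u + 7)/(u - 1)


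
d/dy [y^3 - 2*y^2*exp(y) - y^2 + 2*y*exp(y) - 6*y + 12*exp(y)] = -2*y^2*exp(y) + 3*y^2 - 2*y*exp(y) - 2*y + 14*exp(y) - 6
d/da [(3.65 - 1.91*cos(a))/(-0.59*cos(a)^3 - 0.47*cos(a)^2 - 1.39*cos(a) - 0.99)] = (2.2538*cos(a)^3 - 5.5628*cos(a)^2 - 3.431*cos(a) - 6.9644)*sin(a)/(0.3481*cos(a)^6 + 0.5546*cos(a)^5 + 1.8611*cos(a)^4 + 2.4748*cos(a)^3 + 2.8627*cos(a)^2 + 2.7522*cos(a) + 0.9801)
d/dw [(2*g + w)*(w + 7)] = 2*g + 2*w + 7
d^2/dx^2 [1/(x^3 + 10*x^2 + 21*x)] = 2*(-x*(3*x + 10)*(x^2 + 10*x + 21) + (3*x^2 + 20*x + 21)^2)/(x^3*(x^2 + 10*x + 21)^3)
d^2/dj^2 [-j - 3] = 0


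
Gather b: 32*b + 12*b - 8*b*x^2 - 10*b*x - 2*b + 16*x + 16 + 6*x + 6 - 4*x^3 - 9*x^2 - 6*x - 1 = b*(-8*x^2 - 10*x + 42) - 4*x^3 - 9*x^2 + 16*x + 21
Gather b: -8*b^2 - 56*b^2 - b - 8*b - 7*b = -64*b^2 - 16*b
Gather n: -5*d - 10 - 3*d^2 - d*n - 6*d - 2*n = -3*d^2 - 11*d + n*(-d - 2) - 10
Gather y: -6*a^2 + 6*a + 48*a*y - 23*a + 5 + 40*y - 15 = -6*a^2 - 17*a + y*(48*a + 40) - 10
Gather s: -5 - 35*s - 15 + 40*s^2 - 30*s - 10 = 40*s^2 - 65*s - 30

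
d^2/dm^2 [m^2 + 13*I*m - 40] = 2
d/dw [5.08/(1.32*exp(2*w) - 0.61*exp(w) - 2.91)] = (3.0988 - 13.4112*exp(w))*exp(w)/(-1.32*exp(2*w) + 0.61*exp(w) + 2.91)^2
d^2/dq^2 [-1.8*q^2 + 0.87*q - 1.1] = -3.60000000000000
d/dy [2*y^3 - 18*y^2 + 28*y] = 6*y^2 - 36*y + 28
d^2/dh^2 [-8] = 0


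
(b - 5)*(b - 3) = b^2 - 8*b + 15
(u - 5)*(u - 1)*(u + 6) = u^3 - 31*u + 30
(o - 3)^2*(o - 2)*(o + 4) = o^4 - 4*o^3 - 11*o^2 + 66*o - 72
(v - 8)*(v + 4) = v^2 - 4*v - 32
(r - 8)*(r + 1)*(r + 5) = r^3 - 2*r^2 - 43*r - 40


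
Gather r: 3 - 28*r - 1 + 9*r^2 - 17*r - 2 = 9*r^2 - 45*r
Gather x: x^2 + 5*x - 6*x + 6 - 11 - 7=x^2 - x - 12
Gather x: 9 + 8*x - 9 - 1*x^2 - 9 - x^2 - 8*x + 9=-2*x^2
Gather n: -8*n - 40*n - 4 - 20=-48*n - 24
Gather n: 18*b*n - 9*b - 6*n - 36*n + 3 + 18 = -9*b + n*(18*b - 42) + 21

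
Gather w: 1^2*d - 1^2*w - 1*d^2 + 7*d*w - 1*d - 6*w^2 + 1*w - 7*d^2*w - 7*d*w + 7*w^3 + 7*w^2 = -7*d^2*w - d^2 + 7*w^3 + w^2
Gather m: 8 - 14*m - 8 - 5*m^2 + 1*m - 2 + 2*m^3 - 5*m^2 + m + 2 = 2*m^3 - 10*m^2 - 12*m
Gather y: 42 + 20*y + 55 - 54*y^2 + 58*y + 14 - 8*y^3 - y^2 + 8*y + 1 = -8*y^3 - 55*y^2 + 86*y + 112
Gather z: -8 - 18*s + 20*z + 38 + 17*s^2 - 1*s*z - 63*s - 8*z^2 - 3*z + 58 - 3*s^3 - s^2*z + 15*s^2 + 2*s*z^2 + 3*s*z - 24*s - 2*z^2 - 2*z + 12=-3*s^3 + 32*s^2 - 105*s + z^2*(2*s - 10) + z*(-s^2 + 2*s + 15) + 100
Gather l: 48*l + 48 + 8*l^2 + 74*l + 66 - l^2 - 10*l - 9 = 7*l^2 + 112*l + 105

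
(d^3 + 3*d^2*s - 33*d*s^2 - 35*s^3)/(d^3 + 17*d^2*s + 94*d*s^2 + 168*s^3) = (d^2 - 4*d*s - 5*s^2)/(d^2 + 10*d*s + 24*s^2)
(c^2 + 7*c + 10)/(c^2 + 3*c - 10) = (c + 2)/(c - 2)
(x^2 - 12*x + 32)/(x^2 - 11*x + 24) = (x - 4)/(x - 3)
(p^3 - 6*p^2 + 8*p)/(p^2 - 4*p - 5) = p*(-p^2 + 6*p - 8)/(-p^2 + 4*p + 5)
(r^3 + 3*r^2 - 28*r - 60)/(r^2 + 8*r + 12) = r - 5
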